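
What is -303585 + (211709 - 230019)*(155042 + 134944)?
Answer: -5309947245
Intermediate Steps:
-303585 + (211709 - 230019)*(155042 + 134944) = -303585 - 18310*289986 = -303585 - 5309643660 = -5309947245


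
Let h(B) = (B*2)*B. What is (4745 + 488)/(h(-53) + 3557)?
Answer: 5233/9175 ≈ 0.57035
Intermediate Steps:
h(B) = 2*B**2 (h(B) = (2*B)*B = 2*B**2)
(4745 + 488)/(h(-53) + 3557) = (4745 + 488)/(2*(-53)**2 + 3557) = 5233/(2*2809 + 3557) = 5233/(5618 + 3557) = 5233/9175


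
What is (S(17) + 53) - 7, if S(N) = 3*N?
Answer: 97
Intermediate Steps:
(S(17) + 53) - 7 = (3*17 + 53) - 7 = (51 + 53) - 7 = 104 - 7 = 97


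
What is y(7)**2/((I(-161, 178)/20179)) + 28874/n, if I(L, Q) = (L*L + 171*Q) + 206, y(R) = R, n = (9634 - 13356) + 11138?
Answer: 498110197/23304780 ≈ 21.374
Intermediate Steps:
n = 7416 (n = -3722 + 11138 = 7416)
I(L, Q) = 206 + L**2 + 171*Q (I(L, Q) = (L**2 + 171*Q) + 206 = 206 + L**2 + 171*Q)
y(7)**2/((I(-161, 178)/20179)) + 28874/n = 7**2/(((206 + (-161)**2 + 171*178)/20179)) + 28874/7416 = 49/(((206 + 25921 + 30438)*(1/20179))) + 28874*(1/7416) = 49/((56565*(1/20179))) + 14437/3708 = 49/(56565/20179) + 14437/3708 = 49*(20179/56565) + 14437/3708 = 988771/56565 + 14437/3708 = 498110197/23304780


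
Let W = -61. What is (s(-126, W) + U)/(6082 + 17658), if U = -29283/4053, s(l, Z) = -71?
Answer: -52841/16036370 ≈ -0.0032951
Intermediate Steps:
U = -9761/1351 (U = -29283*1/4053 = -9761/1351 ≈ -7.2250)
(s(-126, W) + U)/(6082 + 17658) = (-71 - 9761/1351)/(6082 + 17658) = -105682/1351/23740 = -105682/1351*1/23740 = -52841/16036370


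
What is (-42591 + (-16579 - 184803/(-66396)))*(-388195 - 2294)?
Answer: 46485544295661/2012 ≈ 2.3104e+10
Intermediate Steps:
(-42591 + (-16579 - 184803/(-66396)))*(-388195 - 2294) = (-42591 + (-16579 - 184803*(-1)/66396))*(-390489) = (-42591 + (-16579 - 1*(-61601/22132)))*(-390489) = (-42591 + (-16579 + 61601/22132))*(-390489) = (-42591 - 366864827/22132)*(-390489) = -1309488839/22132*(-390489) = 46485544295661/2012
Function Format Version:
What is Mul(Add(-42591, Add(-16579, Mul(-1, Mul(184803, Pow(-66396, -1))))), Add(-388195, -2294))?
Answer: Rational(46485544295661, 2012) ≈ 2.3104e+10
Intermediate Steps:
Mul(Add(-42591, Add(-16579, Mul(-1, Mul(184803, Pow(-66396, -1))))), Add(-388195, -2294)) = Mul(Add(-42591, Add(-16579, Mul(-1, Mul(184803, Rational(-1, 66396))))), -390489) = Mul(Add(-42591, Add(-16579, Mul(-1, Rational(-61601, 22132)))), -390489) = Mul(Add(-42591, Add(-16579, Rational(61601, 22132))), -390489) = Mul(Add(-42591, Rational(-366864827, 22132)), -390489) = Mul(Rational(-1309488839, 22132), -390489) = Rational(46485544295661, 2012)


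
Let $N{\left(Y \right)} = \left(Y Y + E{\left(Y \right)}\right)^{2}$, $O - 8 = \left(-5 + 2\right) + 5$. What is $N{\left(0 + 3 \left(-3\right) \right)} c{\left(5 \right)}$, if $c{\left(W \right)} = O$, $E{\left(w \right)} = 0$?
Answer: $65610$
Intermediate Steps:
$O = 10$ ($O = 8 + \left(\left(-5 + 2\right) + 5\right) = 8 + \left(-3 + 5\right) = 8 + 2 = 10$)
$c{\left(W \right)} = 10$
$N{\left(Y \right)} = Y^{4}$ ($N{\left(Y \right)} = \left(Y Y + 0\right)^{2} = \left(Y^{2} + 0\right)^{2} = \left(Y^{2}\right)^{2} = Y^{4}$)
$N{\left(0 + 3 \left(-3\right) \right)} c{\left(5 \right)} = \left(0 + 3 \left(-3\right)\right)^{4} \cdot 10 = \left(0 - 9\right)^{4} \cdot 10 = \left(-9\right)^{4} \cdot 10 = 6561 \cdot 10 = 65610$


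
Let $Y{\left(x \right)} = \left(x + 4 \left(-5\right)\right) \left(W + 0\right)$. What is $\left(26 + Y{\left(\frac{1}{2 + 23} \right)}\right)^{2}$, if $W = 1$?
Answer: $\frac{22801}{625} \approx 36.482$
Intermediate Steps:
$Y{\left(x \right)} = -20 + x$ ($Y{\left(x \right)} = \left(x + 4 \left(-5\right)\right) \left(1 + 0\right) = \left(x - 20\right) 1 = \left(-20 + x\right) 1 = -20 + x$)
$\left(26 + Y{\left(\frac{1}{2 + 23} \right)}\right)^{2} = \left(26 - \left(20 - \frac{1}{2 + 23}\right)\right)^{2} = \left(26 - \left(20 - \frac{1}{25}\right)\right)^{2} = \left(26 + \left(-20 + \frac{1}{25}\right)\right)^{2} = \left(26 - \frac{499}{25}\right)^{2} = \left(\frac{151}{25}\right)^{2} = \frac{22801}{625}$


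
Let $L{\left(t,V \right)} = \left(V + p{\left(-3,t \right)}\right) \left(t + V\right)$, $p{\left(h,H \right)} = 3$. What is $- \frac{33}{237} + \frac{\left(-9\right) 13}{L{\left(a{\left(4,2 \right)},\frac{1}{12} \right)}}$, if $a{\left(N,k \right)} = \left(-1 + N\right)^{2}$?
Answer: $- \frac{1375355}{318607} \approx -4.3168$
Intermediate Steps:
$L{\left(t,V \right)} = \left(3 + V\right) \left(V + t\right)$ ($L{\left(t,V \right)} = \left(V + 3\right) \left(t + V\right) = \left(3 + V\right) \left(V + t\right)$)
$- \frac{33}{237} + \frac{\left(-9\right) 13}{L{\left(a{\left(4,2 \right)},\frac{1}{12} \right)}} = - \frac{33}{237} + \frac{\left(-9\right) 13}{\left(\frac{1}{12}\right)^{2} + \frac{3}{12} + 3 \left(-1 + 4\right)^{2} + \frac{\left(-1 + 4\right)^{2}}{12}} = \left(-33\right) \frac{1}{237} - \frac{117}{\left(\frac{1}{12}\right)^{2} + 3 \cdot \frac{1}{12} + 3 \cdot 3^{2} + \frac{3^{2}}{12}} = - \frac{11}{79} - \frac{117}{\frac{1}{144} + \frac{1}{4} + 3 \cdot 9 + \frac{1}{12} \cdot 9} = - \frac{11}{79} - \frac{117}{\frac{1}{144} + \frac{1}{4} + 27 + \frac{3}{4}} = - \frac{11}{79} - \frac{117}{\frac{4033}{144}} = - \frac{11}{79} - \frac{16848}{4033} = - \frac{1375355}{318607}$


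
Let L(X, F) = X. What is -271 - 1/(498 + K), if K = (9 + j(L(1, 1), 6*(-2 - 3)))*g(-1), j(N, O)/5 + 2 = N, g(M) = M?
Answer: -133875/494 ≈ -271.00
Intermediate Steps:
j(N, O) = -10 + 5*N
K = -4 (K = (9 + (-10 + 5*1))*(-1) = (9 + (-10 + 5))*(-1) = (9 - 5)*(-1) = 4*(-1) = -4)
-271 - 1/(498 + K) = -271 - 1/(498 - 4) = -271 - 1/494 = -133875/494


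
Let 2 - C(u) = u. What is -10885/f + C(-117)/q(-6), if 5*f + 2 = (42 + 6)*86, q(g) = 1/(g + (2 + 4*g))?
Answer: -13802257/4126 ≈ -3345.2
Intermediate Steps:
C(u) = 2 - u
q(g) = 1/(2 + 5*g)
f = 4126/5 (f = -⅖ + ((42 + 6)*86)/5 = -⅖ + (48*86)/5 = -⅖ + (⅕)*4128 = -⅖ + 4128/5 = 4126/5 ≈ 825.20)
-10885/f + C(-117)/q(-6) = -10885/4126/5 + (2 - 1*(-117))/(1/(2 + 5*(-6))) = -10885*5/4126 + (2 + 117)/(1/(2 - 30)) = -54425/4126 + 119/(1/(-28)) = -54425/4126 + 119/(-1/28) = -54425/4126 + 119*(-28) = -54425/4126 - 3332 = -13802257/4126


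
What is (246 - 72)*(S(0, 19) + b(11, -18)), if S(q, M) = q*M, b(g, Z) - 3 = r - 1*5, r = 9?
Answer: 1218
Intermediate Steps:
b(g, Z) = 7 (b(g, Z) = 3 + (9 - 1*5) = 3 + (9 - 5) = 3 + 4 = 7)
S(q, M) = M*q
(246 - 72)*(S(0, 19) + b(11, -18)) = (246 - 72)*(19*0 + 7) = 174*(0 + 7) = 174*7 = 1218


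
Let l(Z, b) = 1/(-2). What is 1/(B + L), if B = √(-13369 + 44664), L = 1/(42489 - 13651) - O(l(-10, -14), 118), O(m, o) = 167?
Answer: 27776444382/566508448591 + 831630244*√31295/2832542242955 ≈ 0.10097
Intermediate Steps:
l(Z, b) = -½
L = -4815945/28838 (L = 1/(42489 - 13651) - 1*167 = 1/28838 - 167 = -4815945/28838 ≈ -167.00)
B = √31295 ≈ 176.90
1/(B + L) = 1/(√31295 - 4815945/28838) = 1/(-4815945/28838 + √31295)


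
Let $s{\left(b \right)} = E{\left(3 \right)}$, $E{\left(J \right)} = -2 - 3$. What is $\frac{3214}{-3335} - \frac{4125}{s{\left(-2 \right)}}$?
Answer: $\frac{2748161}{3335} \approx 824.04$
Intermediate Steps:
$E{\left(J \right)} = -5$ ($E{\left(J \right)} = -2 - 3 = -5$)
$s{\left(b \right)} = -5$
$\frac{3214}{-3335} - \frac{4125}{s{\left(-2 \right)}} = \frac{3214}{-3335} - \frac{4125}{-5} = 3214 \left(- \frac{1}{3335}\right) - -825 = - \frac{3214}{3335} + 825 = \frac{2748161}{3335}$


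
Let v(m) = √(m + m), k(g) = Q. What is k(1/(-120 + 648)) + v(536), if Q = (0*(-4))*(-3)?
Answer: 4*√67 ≈ 32.741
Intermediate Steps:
Q = 0 (Q = 0*(-3) = 0)
k(g) = 0
v(m) = √2*√m (v(m) = √(2*m) = √2*√m)
k(1/(-120 + 648)) + v(536) = 0 + √2*√536 = 0 + √2*(2*√134) = 0 + 4*√67 = 4*√67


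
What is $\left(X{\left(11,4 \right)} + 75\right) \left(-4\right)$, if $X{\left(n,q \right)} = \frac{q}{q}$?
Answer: $-304$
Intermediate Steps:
$X{\left(n,q \right)} = 1$
$\left(X{\left(11,4 \right)} + 75\right) \left(-4\right) = \left(1 + 75\right) \left(-4\right) = 76 \left(-4\right) = -304$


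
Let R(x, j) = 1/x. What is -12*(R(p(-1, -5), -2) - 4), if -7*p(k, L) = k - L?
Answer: 69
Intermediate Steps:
p(k, L) = -k/7 + L/7 (p(k, L) = -(k - L)/7 = -k/7 + L/7)
-12*(R(p(-1, -5), -2) - 4) = -12*(1/(-⅐*(-1) + (⅐)*(-5)) - 4) = -12*(1/(⅐ - 5/7) - 4) = -12*(1/(-4/7) - 4) = -12*(-7/4 - 4) = -12*(-23/4) = 69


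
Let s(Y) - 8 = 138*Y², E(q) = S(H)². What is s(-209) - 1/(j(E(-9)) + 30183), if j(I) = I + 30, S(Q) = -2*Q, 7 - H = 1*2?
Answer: 182726339617/30313 ≈ 6.0280e+6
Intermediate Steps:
H = 5 (H = 7 - 2 = 5)
E(q) = 100 (E(q) = (-2*5)² = (-10)² = 100)
s(Y) = 8 + 138*Y²
j(I) = 30 + I
s(-209) - 1/(j(E(-9)) + 30183) = (8 + 138*(-209)²) - 1/((30 + 100) + 30183) = (8 + 138*43681) - 1/(130 + 30183) = (8 + 6027978) - 1/30313 = 6027986 - 1*1/30313 = 6027986 - 1/30313 = 182726339617/30313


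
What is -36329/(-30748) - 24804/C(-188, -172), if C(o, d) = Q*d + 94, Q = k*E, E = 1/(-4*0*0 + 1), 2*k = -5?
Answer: -185909249/4027988 ≈ -46.154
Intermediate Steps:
k = -5/2 (k = (1/2)*(-5) = -5/2 ≈ -2.5000)
E = 1 (E = 1/(0*0 + 1) = 1/(0 + 1) = 1/1 = 1)
Q = -5/2 (Q = -5/2*1 = -5/2 ≈ -2.5000)
C(o, d) = 94 - 5*d/2 (C(o, d) = -5*d/2 + 94 = 94 - 5*d/2)
-36329/(-30748) - 24804/C(-188, -172) = -36329/(-30748) - 24804/(94 - 5/2*(-172)) = -36329*(-1/30748) - 24804/(94 + 430) = 36329/30748 - 24804/524 = 36329/30748 - 24804*1/524 = 36329/30748 - 6201/131 = -185909249/4027988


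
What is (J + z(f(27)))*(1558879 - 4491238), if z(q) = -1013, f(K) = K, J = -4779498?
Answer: 14018174455449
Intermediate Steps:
(J + z(f(27)))*(1558879 - 4491238) = (-4779498 - 1013)*(1558879 - 4491238) = -4780511*(-2932359) = 14018174455449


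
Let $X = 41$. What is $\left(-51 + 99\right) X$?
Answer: $1968$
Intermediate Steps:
$\left(-51 + 99\right) X = \left(-51 + 99\right) 41 = 48 \cdot 41 = 1968$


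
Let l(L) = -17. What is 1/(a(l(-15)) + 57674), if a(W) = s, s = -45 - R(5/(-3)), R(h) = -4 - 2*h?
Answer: 3/172889 ≈ 1.7352e-5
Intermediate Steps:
s = -133/3 (s = -45 - (-4 - 10/(-3)) = -45 - (-4 - 10*(-1)/3) = -45 - (-4 - 2*(-5/3)) = -45 - (-4 + 10/3) = -45 - 1*(-⅔) = -45 + ⅔ = -133/3 ≈ -44.333)
a(W) = -133/3
1/(a(l(-15)) + 57674) = 1/(-133/3 + 57674) = 1/(172889/3) = 3/172889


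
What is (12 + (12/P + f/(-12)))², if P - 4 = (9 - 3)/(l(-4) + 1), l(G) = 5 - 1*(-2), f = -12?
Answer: 87025/361 ≈ 241.07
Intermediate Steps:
l(G) = 7 (l(G) = 5 + 2 = 7)
P = 19/4 (P = 4 + (9 - 3)/(7 + 1) = 4 + 6/8 = 4 + 6*(⅛) = 4 + ¾ = 19/4 ≈ 4.7500)
(12 + (12/P + f/(-12)))² = (12 + (12/(19/4) - 12/(-12)))² = (12 + (12*(4/19) - 12*(-1/12)))² = (12 + (48/19 + 1))² = (12 + 67/19)² = (295/19)² = 87025/361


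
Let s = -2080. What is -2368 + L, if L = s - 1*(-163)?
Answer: -4285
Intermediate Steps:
L = -1917 (L = -2080 - 1*(-163) = -2080 + 163 = -1917)
-2368 + L = -2368 - 1917 = -4285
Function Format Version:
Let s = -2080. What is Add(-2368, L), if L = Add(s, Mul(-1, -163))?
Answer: -4285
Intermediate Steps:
L = -1917 (L = Add(-2080, Mul(-1, -163)) = Add(-2080, 163) = -1917)
Add(-2368, L) = Add(-2368, -1917) = -4285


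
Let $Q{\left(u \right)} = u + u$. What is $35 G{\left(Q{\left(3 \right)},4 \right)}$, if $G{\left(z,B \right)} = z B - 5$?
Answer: $665$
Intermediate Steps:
$Q{\left(u \right)} = 2 u$
$G{\left(z,B \right)} = -5 + B z$ ($G{\left(z,B \right)} = B z - 5 = -5 + B z$)
$35 G{\left(Q{\left(3 \right)},4 \right)} = 35 \left(-5 + 4 \cdot 2 \cdot 3\right) = 35 \left(-5 + 4 \cdot 6\right) = 35 \left(-5 + 24\right) = 35 \cdot 19 = 665$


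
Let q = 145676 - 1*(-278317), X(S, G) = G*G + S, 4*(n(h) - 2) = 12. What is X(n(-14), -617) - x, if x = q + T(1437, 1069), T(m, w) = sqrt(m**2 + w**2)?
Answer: -43299 - sqrt(3207730) ≈ -45090.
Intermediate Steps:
n(h) = 5 (n(h) = 2 + (1/4)*12 = 2 + 3 = 5)
X(S, G) = S + G**2 (X(S, G) = G**2 + S = S + G**2)
q = 423993 (q = 145676 + 278317 = 423993)
x = 423993 + sqrt(3207730) (x = 423993 + sqrt(1437**2 + 1069**2) = 423993 + sqrt(2064969 + 1142761) = 423993 + sqrt(3207730) ≈ 4.2578e+5)
X(n(-14), -617) - x = (5 + (-617)**2) - (423993 + sqrt(3207730)) = (5 + 380689) + (-423993 - sqrt(3207730)) = 380694 + (-423993 - sqrt(3207730)) = -43299 - sqrt(3207730)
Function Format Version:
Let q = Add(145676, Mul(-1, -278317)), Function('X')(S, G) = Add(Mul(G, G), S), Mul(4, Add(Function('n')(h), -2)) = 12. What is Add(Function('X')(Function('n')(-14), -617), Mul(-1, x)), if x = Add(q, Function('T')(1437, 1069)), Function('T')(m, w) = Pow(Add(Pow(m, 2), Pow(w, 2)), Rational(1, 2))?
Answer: Add(-43299, Mul(-1, Pow(3207730, Rational(1, 2)))) ≈ -45090.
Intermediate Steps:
Function('n')(h) = 5 (Function('n')(h) = Add(2, Mul(Rational(1, 4), 12)) = Add(2, 3) = 5)
Function('X')(S, G) = Add(S, Pow(G, 2)) (Function('X')(S, G) = Add(Pow(G, 2), S) = Add(S, Pow(G, 2)))
q = 423993 (q = Add(145676, 278317) = 423993)
x = Add(423993, Pow(3207730, Rational(1, 2))) (x = Add(423993, Pow(Add(Pow(1437, 2), Pow(1069, 2)), Rational(1, 2))) = Add(423993, Pow(Add(2064969, 1142761), Rational(1, 2))) = Add(423993, Pow(3207730, Rational(1, 2))) ≈ 4.2578e+5)
Add(Function('X')(Function('n')(-14), -617), Mul(-1, x)) = Add(Add(5, Pow(-617, 2)), Mul(-1, Add(423993, Pow(3207730, Rational(1, 2))))) = Add(Add(5, 380689), Add(-423993, Mul(-1, Pow(3207730, Rational(1, 2))))) = Add(380694, Add(-423993, Mul(-1, Pow(3207730, Rational(1, 2))))) = Add(-43299, Mul(-1, Pow(3207730, Rational(1, 2))))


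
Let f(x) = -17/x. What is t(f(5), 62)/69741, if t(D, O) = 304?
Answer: 304/69741 ≈ 0.0043590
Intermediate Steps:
t(f(5), 62)/69741 = 304/69741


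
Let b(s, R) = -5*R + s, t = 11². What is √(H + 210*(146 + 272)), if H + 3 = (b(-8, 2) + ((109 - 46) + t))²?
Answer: √115333 ≈ 339.61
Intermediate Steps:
t = 121
b(s, R) = s - 5*R
H = 27553 (H = -3 + ((-8 - 5*2) + ((109 - 46) + 121))² = -3 + ((-8 - 10) + (63 + 121))² = -3 + (-18 + 184)² = -3 + 166² = -3 + 27556 = 27553)
√(H + 210*(146 + 272)) = √(27553 + 210*(146 + 272)) = √(27553 + 210*418) = √(27553 + 87780) = √115333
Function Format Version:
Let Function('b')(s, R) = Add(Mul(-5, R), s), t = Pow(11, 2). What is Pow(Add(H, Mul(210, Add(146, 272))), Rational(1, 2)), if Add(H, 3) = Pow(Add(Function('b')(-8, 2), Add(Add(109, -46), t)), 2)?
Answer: Pow(115333, Rational(1, 2)) ≈ 339.61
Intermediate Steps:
t = 121
Function('b')(s, R) = Add(s, Mul(-5, R))
H = 27553 (H = Add(-3, Pow(Add(Add(-8, Mul(-5, 2)), Add(Add(109, -46), 121)), 2)) = Add(-3, Pow(Add(Add(-8, -10), Add(63, 121)), 2)) = Add(-3, Pow(Add(-18, 184), 2)) = Add(-3, Pow(166, 2)) = Add(-3, 27556) = 27553)
Pow(Add(H, Mul(210, Add(146, 272))), Rational(1, 2)) = Pow(Add(27553, Mul(210, Add(146, 272))), Rational(1, 2)) = Pow(Add(27553, Mul(210, 418)), Rational(1, 2)) = Pow(Add(27553, 87780), Rational(1, 2)) = Pow(115333, Rational(1, 2))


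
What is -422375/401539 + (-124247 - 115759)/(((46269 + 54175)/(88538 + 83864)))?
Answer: -4153682046128642/10083045829 ≈ -4.1195e+5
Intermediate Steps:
-422375/401539 + (-124247 - 115759)/(((46269 + 54175)/(88538 + 83864))) = -422375*1/401539 - 240006/(100444/172402) = -422375/401539 - 240006/(100444*(1/172402)) = -422375/401539 - 240006/50222/86201 = -422375/401539 - 240006*86201/50222 = -422375/401539 - 10344378603/25111 = -4153682046128642/10083045829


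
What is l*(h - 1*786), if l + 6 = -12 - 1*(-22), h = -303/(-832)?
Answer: -653649/208 ≈ -3142.5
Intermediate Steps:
h = 303/832 (h = -303*(-1/832) = 303/832 ≈ 0.36418)
l = 4 (l = -6 + (-12 - 1*(-22)) = -6 + (-12 + 22) = -6 + 10 = 4)
l*(h - 1*786) = 4*(303/832 - 1*786) = 4*(303/832 - 786) = 4*(-653649/832) = -653649/208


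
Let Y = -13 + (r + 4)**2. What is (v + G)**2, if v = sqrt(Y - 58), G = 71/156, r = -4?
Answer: -1722815/24336 + 71*I*sqrt(71)/78 ≈ -70.793 + 7.67*I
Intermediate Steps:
Y = -13 (Y = -13 + (-4 + 4)**2 = -13 + 0**2 = -13 + 0 = -13)
G = 71/156 (G = 71*(1/156) = 71/156 ≈ 0.45513)
v = I*sqrt(71) (v = sqrt(-13 - 58) = sqrt(-71) = I*sqrt(71) ≈ 8.4261*I)
(v + G)**2 = (I*sqrt(71) + 71/156)**2 = (71/156 + I*sqrt(71))**2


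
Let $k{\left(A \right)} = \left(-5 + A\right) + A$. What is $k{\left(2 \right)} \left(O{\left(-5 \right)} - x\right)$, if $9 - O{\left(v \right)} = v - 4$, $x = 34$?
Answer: $16$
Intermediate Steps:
$k{\left(A \right)} = -5 + 2 A$
$O{\left(v \right)} = 13 - v$ ($O{\left(v \right)} = 9 - \left(v - 4\right) = 9 - \left(-4 + v\right) = 13 - v$)
$k{\left(2 \right)} \left(O{\left(-5 \right)} - x\right) = \left(-5 + 2 \cdot 2\right) \left(\left(13 - -5\right) - 34\right) = \left(-5 + 4\right) \left(\left(13 + 5\right) - 34\right) = - (18 - 34) = \left(-1\right) \left(-16\right) = 16$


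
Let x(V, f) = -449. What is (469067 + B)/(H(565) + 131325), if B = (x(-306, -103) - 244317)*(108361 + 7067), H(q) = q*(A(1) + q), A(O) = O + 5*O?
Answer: -28252380781/453940 ≈ -62238.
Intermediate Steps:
A(O) = 6*O
H(q) = q*(6 + q) (H(q) = q*(6*1 + q) = q*(6 + q))
B = -28252849848 (B = (-449 - 244317)*(108361 + 7067) = -244766*115428 = -28252849848)
(469067 + B)/(H(565) + 131325) = (469067 - 28252849848)/(565*(6 + 565) + 131325) = -28252380781/(565*571 + 131325) = -28252380781/(322615 + 131325) = -28252380781/453940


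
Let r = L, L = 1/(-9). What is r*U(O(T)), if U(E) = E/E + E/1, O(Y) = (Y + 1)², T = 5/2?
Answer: -53/36 ≈ -1.4722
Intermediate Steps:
T = 5/2 (T = 5*(½) = 5/2 ≈ 2.5000)
O(Y) = (1 + Y)²
L = -⅑ ≈ -0.11111
r = -⅑ ≈ -0.11111
U(E) = 1 + E (U(E) = 1 + E*1 = 1 + E)
r*U(O(T)) = -(1 + (1 + 5/2)²)/9 = -(1 + (7/2)²)/9 = -(1 + 49/4)/9 = -⅑*53/4 = -53/36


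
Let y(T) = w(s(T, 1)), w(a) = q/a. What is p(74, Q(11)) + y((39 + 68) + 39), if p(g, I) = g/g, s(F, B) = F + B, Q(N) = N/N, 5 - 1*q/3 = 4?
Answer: 50/49 ≈ 1.0204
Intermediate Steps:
q = 3 (q = 15 - 3*4 = 15 - 12 = 3)
Q(N) = 1
s(F, B) = B + F
p(g, I) = 1
w(a) = 3/a
y(T) = 3/(1 + T)
p(74, Q(11)) + y((39 + 68) + 39) = 1 + 3/(1 + ((39 + 68) + 39)) = 1 + 3/(1 + (107 + 39)) = 1 + 3/(1 + 146) = 1 + 3/147 = 1 + 3*(1/147) = 1 + 1/49 = 50/49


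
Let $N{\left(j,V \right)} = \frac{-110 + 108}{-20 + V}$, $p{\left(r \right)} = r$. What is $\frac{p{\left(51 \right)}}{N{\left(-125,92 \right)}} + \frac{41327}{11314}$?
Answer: $- \frac{20731177}{11314} \approx -1832.3$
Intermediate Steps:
$N{\left(j,V \right)} = - \frac{2}{-20 + V}$
$\frac{p{\left(51 \right)}}{N{\left(-125,92 \right)}} + \frac{41327}{11314} = \frac{51}{\left(-2\right) \frac{1}{-20 + 92}} + \frac{41327}{11314} = \frac{51}{\left(-2\right) \frac{1}{72}} + 41327 \cdot \frac{1}{11314} = \frac{51}{\left(-2\right) \frac{1}{72}} + \frac{41327}{11314} = \frac{51}{- \frac{1}{36}} + \frac{41327}{11314} = 51 \left(-36\right) + \frac{41327}{11314} = -1836 + \frac{41327}{11314} = - \frac{20731177}{11314}$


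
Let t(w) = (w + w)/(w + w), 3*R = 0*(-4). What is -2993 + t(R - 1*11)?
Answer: -2992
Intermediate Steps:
R = 0 (R = (0*(-4))/3 = (1/3)*0 = 0)
t(w) = 1 (t(w) = (2*w)/((2*w)) = (2*w)*(1/(2*w)) = 1)
-2993 + t(R - 1*11) = -2993 + 1 = -2992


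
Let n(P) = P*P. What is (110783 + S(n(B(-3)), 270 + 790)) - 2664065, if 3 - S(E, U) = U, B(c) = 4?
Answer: -2554339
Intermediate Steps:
n(P) = P**2
S(E, U) = 3 - U
(110783 + S(n(B(-3)), 270 + 790)) - 2664065 = (110783 + (3 - (270 + 790))) - 2664065 = (110783 + (3 - 1*1060)) - 2664065 = (110783 + (3 - 1060)) - 2664065 = (110783 - 1057) - 2664065 = 109726 - 2664065 = -2554339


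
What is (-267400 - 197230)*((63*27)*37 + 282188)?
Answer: -160355428750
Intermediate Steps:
(-267400 - 197230)*((63*27)*37 + 282188) = -464630*(1701*37 + 282188) = -464630*(62937 + 282188) = -464630*345125 = -160355428750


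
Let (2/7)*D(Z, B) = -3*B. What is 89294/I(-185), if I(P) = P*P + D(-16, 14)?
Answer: 44647/17039 ≈ 2.6203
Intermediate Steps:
D(Z, B) = -21*B/2 (D(Z, B) = 7*(-3*B)/2 = -21*B/2)
I(P) = -147 + P**2 (I(P) = P*P - 21/2*14 = P**2 - 147 = -147 + P**2)
89294/I(-185) = 89294/(-147 + (-185)**2) = 89294/(-147 + 34225) = 89294/34078 = 89294*(1/34078) = 44647/17039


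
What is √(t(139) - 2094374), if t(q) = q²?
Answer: I*√2075053 ≈ 1440.5*I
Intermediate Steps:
√(t(139) - 2094374) = √(139² - 2094374) = √(19321 - 2094374) = √(-2075053) = I*√2075053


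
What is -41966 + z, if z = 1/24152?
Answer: -1013562831/24152 ≈ -41966.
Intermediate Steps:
z = 1/24152 ≈ 4.1404e-5
-41966 + z = -41966 + 1/24152 = -1013562831/24152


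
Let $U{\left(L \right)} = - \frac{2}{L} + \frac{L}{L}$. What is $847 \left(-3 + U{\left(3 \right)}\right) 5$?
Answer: $- \frac{33880}{3} \approx -11293.0$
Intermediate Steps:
$U{\left(L \right)} = 1 - \frac{2}{L}$ ($U{\left(L \right)} = - \frac{2}{L} + 1 = 1 - \frac{2}{L}$)
$847 \left(-3 + U{\left(3 \right)}\right) 5 = 847 \left(-3 + \frac{-2 + 3}{3}\right) 5 = 847 \left(-3 + \frac{1}{3} \cdot 1\right) 5 = 847 \left(-3 + \frac{1}{3}\right) 5 = 847 \left(\left(- \frac{8}{3}\right) 5\right) = 847 \left(- \frac{40}{3}\right) = - \frac{33880}{3}$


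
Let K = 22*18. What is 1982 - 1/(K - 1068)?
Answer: 1331905/672 ≈ 1982.0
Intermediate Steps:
K = 396
1982 - 1/(K - 1068) = 1982 - 1/(396 - 1068) = 1982 - 1/(-672) = 1982 - 1*(-1/672) = 1982 + 1/672 = 1331905/672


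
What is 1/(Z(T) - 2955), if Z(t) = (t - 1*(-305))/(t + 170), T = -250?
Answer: -16/47291 ≈ -0.00033833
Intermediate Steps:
Z(t) = (305 + t)/(170 + t) (Z(t) = (t + 305)/(170 + t) = (305 + t)/(170 + t))
1/(Z(T) - 2955) = 1/((305 - 250)/(170 - 250) - 2955) = 1/(55/(-80) - 2955) = 1/(-1/80*55 - 2955) = 1/(-11/16 - 2955) = 1/(-47291/16) = -16/47291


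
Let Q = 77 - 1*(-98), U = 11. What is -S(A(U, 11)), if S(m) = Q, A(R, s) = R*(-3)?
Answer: -175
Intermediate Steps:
Q = 175 (Q = 77 + 98 = 175)
A(R, s) = -3*R
S(m) = 175
-S(A(U, 11)) = -1*175 = -175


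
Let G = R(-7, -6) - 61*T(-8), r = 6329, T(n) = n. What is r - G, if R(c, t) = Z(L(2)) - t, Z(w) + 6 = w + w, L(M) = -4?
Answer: 5849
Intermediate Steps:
Z(w) = -6 + 2*w (Z(w) = -6 + (w + w) = -6 + 2*w)
R(c, t) = -14 - t (R(c, t) = (-6 + 2*(-4)) - t = (-6 - 8) - t = -14 - t)
G = 480 (G = (-14 - 1*(-6)) - 61*(-8) = (-14 + 6) + 488 = -8 + 488 = 480)
r - G = 6329 - 1*480 = 6329 - 480 = 5849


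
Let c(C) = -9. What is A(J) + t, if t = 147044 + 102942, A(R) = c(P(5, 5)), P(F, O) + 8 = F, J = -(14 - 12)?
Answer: 249977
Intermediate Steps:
J = -2 (J = -1*2 = -2)
P(F, O) = -8 + F
A(R) = -9
t = 249986
A(J) + t = -9 + 249986 = 249977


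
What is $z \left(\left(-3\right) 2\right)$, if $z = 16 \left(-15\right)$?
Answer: $1440$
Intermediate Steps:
$z = -240$
$z \left(\left(-3\right) 2\right) = - 240 \left(\left(-3\right) 2\right) = \left(-240\right) \left(-6\right) = 1440$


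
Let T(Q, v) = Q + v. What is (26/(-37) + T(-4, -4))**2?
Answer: 103684/1369 ≈ 75.737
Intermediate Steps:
(26/(-37) + T(-4, -4))**2 = (26/(-37) + (-4 - 4))**2 = (26*(-1/37) - 8)**2 = (-26/37 - 8)**2 = (-322/37)**2 = 103684/1369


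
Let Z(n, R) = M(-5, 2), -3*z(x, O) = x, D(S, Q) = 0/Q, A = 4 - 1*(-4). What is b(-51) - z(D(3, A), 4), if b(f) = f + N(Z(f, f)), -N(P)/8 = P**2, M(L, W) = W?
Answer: -83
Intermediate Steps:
A = 8 (A = 4 + 4 = 8)
D(S, Q) = 0
z(x, O) = -x/3
Z(n, R) = 2
N(P) = -8*P**2
b(f) = -32 + f (b(f) = f - 8*2**2 = f - 8*4 = f - 32 = -32 + f)
b(-51) - z(D(3, A), 4) = (-32 - 51) - (-1)*0/3 = -83 - 1*0 = -83 + 0 = -83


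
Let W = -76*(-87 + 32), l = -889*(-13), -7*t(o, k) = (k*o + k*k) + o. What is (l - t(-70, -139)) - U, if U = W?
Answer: 80620/7 ≈ 11517.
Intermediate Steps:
t(o, k) = -o/7 - k²/7 - k*o/7 (t(o, k) = -((k*o + k*k) + o)/7 = -((k*o + k²) + o)/7 = -((k² + k*o) + o)/7 = -(o + k² + k*o)/7 = -o/7 - k²/7 - k*o/7)
l = 11557
W = 4180 (W = -76*(-55) = 4180)
U = 4180
(l - t(-70, -139)) - U = (11557 - (-⅐*(-70) - ⅐*(-139)² - ⅐*(-139)*(-70))) - 1*4180 = (11557 - (10 - ⅐*19321 - 1390)) - 4180 = (11557 - (10 - 19321/7 - 1390)) - 4180 = (11557 - 1*(-28981/7)) - 4180 = (11557 + 28981/7) - 4180 = 109880/7 - 4180 = 80620/7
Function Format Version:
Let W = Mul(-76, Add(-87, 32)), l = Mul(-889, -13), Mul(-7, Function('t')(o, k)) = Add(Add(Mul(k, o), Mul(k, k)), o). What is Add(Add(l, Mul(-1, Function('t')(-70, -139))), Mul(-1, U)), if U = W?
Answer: Rational(80620, 7) ≈ 11517.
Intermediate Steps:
Function('t')(o, k) = Add(Mul(Rational(-1, 7), o), Mul(Rational(-1, 7), Pow(k, 2)), Mul(Rational(-1, 7), k, o)) (Function('t')(o, k) = Mul(Rational(-1, 7), Add(Add(Mul(k, o), Mul(k, k)), o)) = Mul(Rational(-1, 7), Add(Add(Mul(k, o), Pow(k, 2)), o)) = Mul(Rational(-1, 7), Add(Add(Pow(k, 2), Mul(k, o)), o)) = Mul(Rational(-1, 7), Add(o, Pow(k, 2), Mul(k, o))) = Add(Mul(Rational(-1, 7), o), Mul(Rational(-1, 7), Pow(k, 2)), Mul(Rational(-1, 7), k, o)))
l = 11557
W = 4180 (W = Mul(-76, -55) = 4180)
U = 4180
Add(Add(l, Mul(-1, Function('t')(-70, -139))), Mul(-1, U)) = Add(Add(11557, Mul(-1, Add(Mul(Rational(-1, 7), -70), Mul(Rational(-1, 7), Pow(-139, 2)), Mul(Rational(-1, 7), -139, -70)))), Mul(-1, 4180)) = Add(Add(11557, Mul(-1, Add(10, Mul(Rational(-1, 7), 19321), -1390))), -4180) = Add(Add(11557, Mul(-1, Add(10, Rational(-19321, 7), -1390))), -4180) = Add(Add(11557, Mul(-1, Rational(-28981, 7))), -4180) = Add(Add(11557, Rational(28981, 7)), -4180) = Add(Rational(109880, 7), -4180) = Rational(80620, 7)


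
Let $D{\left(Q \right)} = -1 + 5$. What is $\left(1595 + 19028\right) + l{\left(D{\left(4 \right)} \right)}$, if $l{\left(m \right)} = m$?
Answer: $20627$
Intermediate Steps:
$D{\left(Q \right)} = 4$
$\left(1595 + 19028\right) + l{\left(D{\left(4 \right)} \right)} = \left(1595 + 19028\right) + 4 = 20623 + 4 = 20627$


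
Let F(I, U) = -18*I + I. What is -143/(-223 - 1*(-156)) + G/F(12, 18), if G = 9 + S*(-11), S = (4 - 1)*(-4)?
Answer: 6575/4556 ≈ 1.4432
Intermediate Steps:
S = -12 (S = 3*(-4) = -12)
F(I, U) = -17*I
G = 141 (G = 9 - 12*(-11) = 9 + 132 = 141)
-143/(-223 - 1*(-156)) + G/F(12, 18) = -143/(-223 - 1*(-156)) + 141/((-17*12)) = -143/(-223 + 156) + 141/(-204) = -143/(-67) + 141*(-1/204) = -143*(-1/67) - 47/68 = 143/67 - 47/68 = 6575/4556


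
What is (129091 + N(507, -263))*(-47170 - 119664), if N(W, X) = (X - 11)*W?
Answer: 1639477718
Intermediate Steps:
N(W, X) = W*(-11 + X) (N(W, X) = (-11 + X)*W = W*(-11 + X))
(129091 + N(507, -263))*(-47170 - 119664) = (129091 + 507*(-11 - 263))*(-47170 - 119664) = (129091 + 507*(-274))*(-166834) = (129091 - 138918)*(-166834) = -9827*(-166834) = 1639477718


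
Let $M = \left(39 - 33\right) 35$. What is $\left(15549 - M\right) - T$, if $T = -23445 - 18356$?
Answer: $57140$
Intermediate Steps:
$M = 210$ ($M = 6 \cdot 35 = 210$)
$T = -41801$ ($T = -23445 - 18356 = -41801$)
$\left(15549 - M\right) - T = \left(15549 - 210\right) - -41801 = \left(15549 - 210\right) + 41801 = 15339 + 41801 = 57140$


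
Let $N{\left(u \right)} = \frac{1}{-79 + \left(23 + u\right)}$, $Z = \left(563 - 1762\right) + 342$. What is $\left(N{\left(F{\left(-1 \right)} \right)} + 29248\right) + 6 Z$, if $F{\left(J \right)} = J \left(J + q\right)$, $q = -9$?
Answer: $\frac{1108875}{46} \approx 24106.0$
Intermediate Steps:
$Z = -857$ ($Z = -1199 + 342 = -857$)
$F{\left(J \right)} = J \left(-9 + J\right)$ ($F{\left(J \right)} = J \left(J - 9\right) = J \left(-9 + J\right)$)
$N{\left(u \right)} = \frac{1}{-56 + u}$
$\left(N{\left(F{\left(-1 \right)} \right)} + 29248\right) + 6 Z = \left(\frac{1}{-56 - \left(-9 - 1\right)} + 29248\right) + 6 \left(-857\right) = \left(\frac{1}{-56 - -10} + 29248\right) - 5142 = \left(\frac{1}{-56 + 10} + 29248\right) - 5142 = \left(\frac{1}{-46} + 29248\right) - 5142 = \left(- \frac{1}{46} + 29248\right) - 5142 = \frac{1345407}{46} - 5142 = \frac{1108875}{46}$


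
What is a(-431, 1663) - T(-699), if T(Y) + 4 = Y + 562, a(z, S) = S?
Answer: 1804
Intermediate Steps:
T(Y) = 558 + Y (T(Y) = -4 + (Y + 562) = -4 + (562 + Y) = 558 + Y)
a(-431, 1663) - T(-699) = 1663 - (558 - 699) = 1663 - 1*(-141) = 1663 + 141 = 1804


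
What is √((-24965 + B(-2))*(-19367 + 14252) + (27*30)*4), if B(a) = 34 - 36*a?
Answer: 5*√5086281 ≈ 11276.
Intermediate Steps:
B(a) = 34 - 36*a
√((-24965 + B(-2))*(-19367 + 14252) + (27*30)*4) = √((-24965 + (34 - 36*(-2)))*(-19367 + 14252) + (27*30)*4) = √((-24965 + (34 + 72))*(-5115) + 810*4) = √((-24965 + 106)*(-5115) + 3240) = √(-24859*(-5115) + 3240) = √(127153785 + 3240) = √127157025 = 5*√5086281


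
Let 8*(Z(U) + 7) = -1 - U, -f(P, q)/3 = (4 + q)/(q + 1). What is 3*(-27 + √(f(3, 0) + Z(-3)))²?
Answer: 8523/4 - 405*I*√3 ≈ 2130.8 - 701.48*I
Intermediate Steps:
f(P, q) = -3*(4 + q)/(1 + q) (f(P, q) = -3*(4 + q)/(q + 1) = -3*(4 + q)/(1 + q))
Z(U) = -57/8 - U/8 (Z(U) = -7 + (-1 - U)/8 = -7 + (-⅛ - U/8) = -57/8 - U/8)
3*(-27 + √(f(3, 0) + Z(-3)))² = 3*(-27 + √(3*(-4 - 1*0)/(1 + 0) + (-57/8 - ⅛*(-3))))² = 3*(-27 + √(3*(-4 + 0)/1 + (-57/8 + 3/8)))² = 3*(-27 + √(3*1*(-4) - 27/4))² = 3*(-27 + √(-12 - 27/4))² = 3*(-27 + √(-75/4))² = 3*(-27 + 5*I*√3/2)²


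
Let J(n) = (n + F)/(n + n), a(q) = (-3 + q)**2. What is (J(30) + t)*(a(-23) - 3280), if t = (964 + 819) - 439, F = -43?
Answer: -17496059/5 ≈ -3.4992e+6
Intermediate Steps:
t = 1344 (t = 1783 - 439 = 1344)
J(n) = (-43 + n)/(2*n) (J(n) = (n - 43)/(n + n) = (-43 + n)/((2*n)) = (-43 + n)*(1/(2*n)) = (-43 + n)/(2*n))
(J(30) + t)*(a(-23) - 3280) = ((1/2)*(-43 + 30)/30 + 1344)*((-3 - 23)**2 - 3280) = ((1/2)*(1/30)*(-13) + 1344)*((-26)**2 - 3280) = (-13/60 + 1344)*(676 - 3280) = (80627/60)*(-2604) = -17496059/5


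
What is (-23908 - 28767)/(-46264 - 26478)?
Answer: 52675/72742 ≈ 0.72413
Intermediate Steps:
(-23908 - 28767)/(-46264 - 26478) = -52675/(-72742) = -52675*(-1/72742) = 52675/72742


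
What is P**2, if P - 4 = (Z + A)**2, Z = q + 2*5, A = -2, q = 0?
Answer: 4624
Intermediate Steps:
Z = 10 (Z = 0 + 2*5 = 0 + 10 = 10)
P = 68 (P = 4 + (10 - 2)**2 = 4 + 8**2 = 4 + 64 = 68)
P**2 = 68**2 = 4624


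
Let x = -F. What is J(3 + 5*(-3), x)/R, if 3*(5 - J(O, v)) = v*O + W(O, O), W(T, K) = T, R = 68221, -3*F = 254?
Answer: 1043/204663 ≈ 0.0050962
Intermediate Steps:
F = -254/3 (F = -1/3*254 = -254/3 ≈ -84.667)
x = 254/3 (x = -1*(-254/3) = 254/3 ≈ 84.667)
J(O, v) = 5 - O/3 - O*v/3 (J(O, v) = 5 - (v*O + O)/3 = 5 - (O*v + O)/3 = 5 - (O + O*v)/3 = 5 + (-O/3 - O*v/3) = 5 - O/3 - O*v/3)
J(3 + 5*(-3), x)/R = (5 - (3 + 5*(-3))/3 - 1/3*(3 + 5*(-3))*254/3)/68221 = (5 - (3 - 15)/3 - 1/3*(3 - 15)*254/3)*(1/68221) = (5 - 1/3*(-12) - 1/3*(-12)*254/3)*(1/68221) = (5 + 4 + 1016/3)*(1/68221) = (1043/3)*(1/68221) = 1043/204663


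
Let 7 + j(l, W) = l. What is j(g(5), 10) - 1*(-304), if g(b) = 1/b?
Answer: 1486/5 ≈ 297.20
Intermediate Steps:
j(l, W) = -7 + l
j(g(5), 10) - 1*(-304) = (-7 + 1/5) - 1*(-304) = (-7 + ⅕) + 304 = -34/5 + 304 = 1486/5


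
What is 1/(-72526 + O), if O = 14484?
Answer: -1/58042 ≈ -1.7229e-5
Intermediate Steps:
1/(-72526 + O) = 1/(-72526 + 14484) = 1/(-58042) = -1/58042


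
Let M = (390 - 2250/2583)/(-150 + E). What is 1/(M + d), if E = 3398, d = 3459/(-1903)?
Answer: -110870683/188241859 ≈ -0.58898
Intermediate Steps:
d = -3459/1903 (d = 3459*(-1/1903) = -3459/1903 ≈ -1.8177)
M = 6980/58261 (M = (390 - 2250/2583)/(-150 + 3398) = (390 - 2250*1/2583)/3248 = (390 - 250/287)*(1/3248) = (111680/287)*(1/3248) = 6980/58261 ≈ 0.11981)
1/(M + d) = 1/(6980/58261 - 3459/1903) = 1/(-188241859/110870683) = -110870683/188241859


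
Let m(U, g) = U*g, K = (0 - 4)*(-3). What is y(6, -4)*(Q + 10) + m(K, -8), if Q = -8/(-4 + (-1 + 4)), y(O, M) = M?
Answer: -168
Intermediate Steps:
Q = 8 (Q = -8/(-4 + 3) = -8/(-1) = -8*(-1) = 8)
K = 12 (K = -4*(-3) = 12)
y(6, -4)*(Q + 10) + m(K, -8) = -4*(8 + 10) + 12*(-8) = -4*18 - 96 = -72 - 96 = -168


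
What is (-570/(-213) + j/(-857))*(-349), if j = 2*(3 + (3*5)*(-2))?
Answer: -58165736/60847 ≈ -955.93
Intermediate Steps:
j = -54 (j = 2*(3 + 15*(-2)) = 2*(3 - 30) = 2*(-27) = -54)
(-570/(-213) + j/(-857))*(-349) = (-570/(-213) - 54/(-857))*(-349) = (-570*(-1/213) - 54*(-1/857))*(-349) = (190/71 + 54/857)*(-349) = (166664/60847)*(-349) = -58165736/60847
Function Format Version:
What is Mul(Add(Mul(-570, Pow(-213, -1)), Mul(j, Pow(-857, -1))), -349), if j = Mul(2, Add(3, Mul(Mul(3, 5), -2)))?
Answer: Rational(-58165736, 60847) ≈ -955.93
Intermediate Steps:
j = -54 (j = Mul(2, Add(3, Mul(15, -2))) = Mul(2, Add(3, -30)) = Mul(2, -27) = -54)
Mul(Add(Mul(-570, Pow(-213, -1)), Mul(j, Pow(-857, -1))), -349) = Mul(Add(Mul(-570, Pow(-213, -1)), Mul(-54, Pow(-857, -1))), -349) = Mul(Add(Mul(-570, Rational(-1, 213)), Mul(-54, Rational(-1, 857))), -349) = Mul(Add(Rational(190, 71), Rational(54, 857)), -349) = Mul(Rational(166664, 60847), -349) = Rational(-58165736, 60847)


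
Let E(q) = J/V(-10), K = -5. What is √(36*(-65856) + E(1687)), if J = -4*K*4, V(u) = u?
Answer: 2*I*√592706 ≈ 1539.7*I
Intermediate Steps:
J = 80 (J = -4*(-5)*4 = 20*4 = 80)
E(q) = -8 (E(q) = 80/(-10) = 80*(-⅒) = -8)
√(36*(-65856) + E(1687)) = √(36*(-65856) - 8) = √(-2370816 - 8) = √(-2370824) = 2*I*√592706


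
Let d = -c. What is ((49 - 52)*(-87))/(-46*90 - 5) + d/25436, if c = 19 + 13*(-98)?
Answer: -1436821/105432220 ≈ -0.013628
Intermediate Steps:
c = -1255 (c = 19 - 1274 = -1255)
d = 1255 (d = -1*(-1255) = 1255)
((49 - 52)*(-87))/(-46*90 - 5) + d/25436 = ((49 - 52)*(-87))/(-46*90 - 5) + 1255/25436 = (-3*(-87))/(-4140 - 5) + 1255*(1/25436) = 261/(-4145) + 1255/25436 = 261*(-1/4145) + 1255/25436 = -261/4145 + 1255/25436 = -1436821/105432220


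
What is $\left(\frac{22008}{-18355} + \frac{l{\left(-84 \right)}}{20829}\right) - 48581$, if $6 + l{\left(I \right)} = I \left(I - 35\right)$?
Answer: $- \frac{6191194321859}{127438765} \approx -48582.0$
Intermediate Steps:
$l{\left(I \right)} = -6 + I \left(-35 + I\right)$ ($l{\left(I \right)} = -6 + I \left(I - 35\right) = -6 + I \left(-35 + I\right)$)
$\left(\frac{22008}{-18355} + \frac{l{\left(-84 \right)}}{20829}\right) - 48581 = \left(\frac{22008}{-18355} + \frac{-6 + \left(-84\right)^{2} - -2940}{20829}\right) - 48581 = \left(22008 \left(- \frac{1}{18355}\right) + \left(-6 + 7056 + 2940\right) \frac{1}{20829}\right) - 48581 = \left(- \frac{22008}{18355} + 9990 \cdot \frac{1}{20829}\right) - 48581 = \left(- \frac{22008}{18355} + \frac{3330}{6943}\right) - 48581 = - \frac{91679394}{127438765} - 48581 = - \frac{6191194321859}{127438765}$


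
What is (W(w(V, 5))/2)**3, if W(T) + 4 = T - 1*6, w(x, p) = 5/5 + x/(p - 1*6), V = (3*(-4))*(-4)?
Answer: -185193/8 ≈ -23149.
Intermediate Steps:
V = 48 (V = -12*(-4) = 48)
w(x, p) = 1 + x/(-6 + p) (w(x, p) = 5*(1/5) + x/(p - 6) = 1 + x/(-6 + p))
W(T) = -10 + T (W(T) = -4 + (T - 1*6) = -4 + (T - 6) = -4 + (-6 + T) = -10 + T)
(W(w(V, 5))/2)**3 = ((-10 + (-6 + 5 + 48)/(-6 + 5))/2)**3 = ((-10 + 47/(-1))*(1/2))**3 = ((-10 - 1*47)*(1/2))**3 = ((-10 - 47)*(1/2))**3 = (-57*1/2)**3 = (-57/2)**3 = -185193/8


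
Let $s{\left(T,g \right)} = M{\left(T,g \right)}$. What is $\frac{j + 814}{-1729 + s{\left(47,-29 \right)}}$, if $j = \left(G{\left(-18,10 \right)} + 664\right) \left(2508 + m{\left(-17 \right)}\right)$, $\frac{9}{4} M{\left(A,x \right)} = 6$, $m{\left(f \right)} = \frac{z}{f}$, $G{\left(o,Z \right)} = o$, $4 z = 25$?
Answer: $- \frac{9724467}{10358} \approx -938.84$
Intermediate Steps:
$z = \frac{25}{4}$ ($z = \frac{1}{4} \cdot 25 = \frac{25}{4} \approx 6.25$)
$m{\left(f \right)} = \frac{25}{4 f}$
$M{\left(A,x \right)} = \frac{8}{3}$ ($M{\left(A,x \right)} = \frac{4}{9} \cdot 6 = \frac{8}{3}$)
$s{\left(T,g \right)} = \frac{8}{3}$
$j = \frac{3239861}{2}$ ($j = \left(-18 + 664\right) \left(2508 + \frac{25}{4 \left(-17\right)}\right) = 646 \left(2508 + \frac{25}{4} \left(- \frac{1}{17}\right)\right) = 646 \left(2508 - \frac{25}{68}\right) = 646 \cdot \frac{170519}{68} = \frac{3239861}{2} \approx 1.6199 \cdot 10^{6}$)
$\frac{j + 814}{-1729 + s{\left(47,-29 \right)}} = \frac{\frac{3239861}{2} + 814}{-1729 + \frac{8}{3}} = \frac{3241489}{2 \left(- \frac{5179}{3}\right)} = \frac{3241489}{2} \left(- \frac{3}{5179}\right) = - \frac{9724467}{10358}$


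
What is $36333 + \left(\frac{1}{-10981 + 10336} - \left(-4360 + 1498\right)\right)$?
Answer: $\frac{25280774}{645} \approx 39195.0$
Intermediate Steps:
$36333 + \left(\frac{1}{-10981 + 10336} - \left(-4360 + 1498\right)\right) = 36333 + \left(\frac{1}{-645} - -2862\right) = 36333 + \left(- \frac{1}{645} + 2862\right) = 36333 + \frac{1845989}{645} = \frac{25280774}{645}$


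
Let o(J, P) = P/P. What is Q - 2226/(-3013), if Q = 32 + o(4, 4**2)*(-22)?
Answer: 32356/3013 ≈ 10.739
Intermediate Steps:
o(J, P) = 1
Q = 10 (Q = 32 + 1*(-22) = 32 - 22 = 10)
Q - 2226/(-3013) = 10 - 2226/(-3013) = 10 - 2226*(-1/3013) = 10 + 2226/3013 = 32356/3013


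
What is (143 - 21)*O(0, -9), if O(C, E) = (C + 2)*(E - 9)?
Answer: -4392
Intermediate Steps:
O(C, E) = (-9 + E)*(2 + C) (O(C, E) = (2 + C)*(-9 + E) = (-9 + E)*(2 + C))
(143 - 21)*O(0, -9) = (143 - 21)*(-18 - 9*0 + 2*(-9) + 0*(-9)) = 122*(-18 + 0 - 18 + 0) = 122*(-36) = -4392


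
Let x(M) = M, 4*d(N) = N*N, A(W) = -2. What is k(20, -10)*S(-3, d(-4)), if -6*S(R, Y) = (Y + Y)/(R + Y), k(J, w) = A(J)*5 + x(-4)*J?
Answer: 120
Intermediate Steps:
d(N) = N**2/4 (d(N) = (N*N)/4 = N**2/4)
k(J, w) = -10 - 4*J (k(J, w) = -2*5 - 4*J = -10 - 4*J)
S(R, Y) = -Y/(3*(R + Y)) (S(R, Y) = -(Y + Y)/(6*(R + Y)) = -2*Y/(6*(R + Y)) = -Y/(3*(R + Y)))
k(20, -10)*S(-3, d(-4)) = (-10 - 4*20)*(-(1/4)*(-4)**2/(3*(-3) + 3*((1/4)*(-4)**2))) = (-10 - 80)*(-(1/4)*16/(-9 + 3*((1/4)*16))) = -(-90)*4/(-9 + 3*4) = -(-90)*4/(-9 + 12) = -(-90)*4/3 = -90*(-4/3) = 120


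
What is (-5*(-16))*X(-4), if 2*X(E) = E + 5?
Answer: 40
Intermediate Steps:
X(E) = 5/2 + E/2 (X(E) = (E + 5)/2 = (5 + E)/2 = 5/2 + E/2)
(-5*(-16))*X(-4) = (-5*(-16))*(5/2 + (1/2)*(-4)) = 80*(5/2 - 2) = 80*(1/2) = 40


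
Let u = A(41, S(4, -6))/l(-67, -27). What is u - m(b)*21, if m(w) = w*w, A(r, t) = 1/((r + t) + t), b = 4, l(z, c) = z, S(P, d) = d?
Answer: -652849/1943 ≈ -336.00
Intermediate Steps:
A(r, t) = 1/(r + 2*t)
m(w) = w²
u = -1/1943 (u = 1/((41 + 2*(-6))*(-67)) = -1/67/(41 - 12) = -1/67/29 = (1/29)*(-1/67) = -1/1943 ≈ -0.00051467)
u - m(b)*21 = -1/1943 - 4²*21 = -1/1943 - 16*21 = -1/1943 - 1*336 = -1/1943 - 336 = -652849/1943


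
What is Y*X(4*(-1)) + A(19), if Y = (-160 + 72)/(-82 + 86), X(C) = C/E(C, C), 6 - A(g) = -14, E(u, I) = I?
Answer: -2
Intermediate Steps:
A(g) = 20 (A(g) = 6 - 1*(-14) = 6 + 14 = 20)
X(C) = 1 (X(C) = C/C = 1)
Y = -22 (Y = -88/4 = -88*¼ = -22)
Y*X(4*(-1)) + A(19) = -22*1 + 20 = -22 + 20 = -2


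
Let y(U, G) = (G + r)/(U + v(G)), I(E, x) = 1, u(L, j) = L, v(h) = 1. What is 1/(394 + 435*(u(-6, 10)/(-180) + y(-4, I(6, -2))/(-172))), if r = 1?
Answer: 43/17638 ≈ 0.0024379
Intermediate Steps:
y(U, G) = (1 + G)/(1 + U) (y(U, G) = (G + 1)/(U + 1) = (1 + G)/(1 + U))
1/(394 + 435*(u(-6, 10)/(-180) + y(-4, I(6, -2))/(-172))) = 1/(394 + 435*(-6/(-180) + ((1 + 1)/(1 - 4))/(-172))) = 1/(394 + 435*(-6*(-1/180) + (2/(-3))*(-1/172))) = 1/(394 + 435*(1/30 - ⅓*2*(-1/172))) = 1/(394 + 435*(1/30 - ⅔*(-1/172))) = 1/(394 + 435*(1/30 + 1/258)) = 1/(394 + 435*(8/215)) = 1/(394 + 696/43) = 1/(17638/43) = 43/17638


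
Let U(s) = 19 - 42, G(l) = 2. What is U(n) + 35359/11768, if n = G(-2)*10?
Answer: -235305/11768 ≈ -19.995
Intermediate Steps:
n = 20 (n = 2*10 = 20)
U(s) = -23
U(n) + 35359/11768 = -23 + 35359/11768 = -235305/11768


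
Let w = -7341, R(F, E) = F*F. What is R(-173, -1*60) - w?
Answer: 37270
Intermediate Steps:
R(F, E) = F²
R(-173, -1*60) - w = (-173)² - 1*(-7341) = 29929 + 7341 = 37270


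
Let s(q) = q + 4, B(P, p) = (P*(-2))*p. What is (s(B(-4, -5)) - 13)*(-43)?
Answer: 2107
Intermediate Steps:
B(P, p) = -2*P*p (B(P, p) = (-2*P)*p = -2*P*p)
s(q) = 4 + q
(s(B(-4, -5)) - 13)*(-43) = ((4 - 2*(-4)*(-5)) - 13)*(-43) = ((4 - 40) - 13)*(-43) = (-36 - 13)*(-43) = -49*(-43) = 2107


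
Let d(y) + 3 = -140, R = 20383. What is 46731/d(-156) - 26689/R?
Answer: -86939500/264979 ≈ -328.10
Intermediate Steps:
d(y) = -143 (d(y) = -3 - 140 = -143)
46731/d(-156) - 26689/R = 46731/(-143) - 26689/20383 = 46731*(-1/143) - 26689*1/20383 = -46731/143 - 26689/20383 = -86939500/264979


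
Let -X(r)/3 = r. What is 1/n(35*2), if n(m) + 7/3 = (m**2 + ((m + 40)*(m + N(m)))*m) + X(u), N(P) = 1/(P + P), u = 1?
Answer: 3/1631849 ≈ 1.8384e-6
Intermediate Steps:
N(P) = 1/(2*P)
X(r) = -3*r
n(m) = -16/3 + m**2 + m*(40 + m)*(m + 1/(2*m)) (n(m) = -7/3 + ((m**2 + ((m + 40)*(m + 1/(2*m)))*m) - 3*1) = -7/3 + ((m**2 + ((40 + m)*(m + 1/(2*m)))*m) - 3) = -7/3 + ((m**2 + m*(40 + m)*(m + 1/(2*m))) - 3) = -7/3 + (-3 + m**2 + m*(40 + m)*(m + 1/(2*m))) = -16/3 + m**2 + m*(40 + m)*(m + 1/(2*m)))
1/n(35*2) = 1/(44/3 + (35*2)**3 + (35*2)/2 + 41*(35*2)**2) = 1/(44/3 + 70**3 + (1/2)*70 + 41*70**2) = 1/(44/3 + 343000 + 35 + 41*4900) = 1/(44/3 + 343000 + 35 + 200900) = 1/(1631849/3) = 3/1631849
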